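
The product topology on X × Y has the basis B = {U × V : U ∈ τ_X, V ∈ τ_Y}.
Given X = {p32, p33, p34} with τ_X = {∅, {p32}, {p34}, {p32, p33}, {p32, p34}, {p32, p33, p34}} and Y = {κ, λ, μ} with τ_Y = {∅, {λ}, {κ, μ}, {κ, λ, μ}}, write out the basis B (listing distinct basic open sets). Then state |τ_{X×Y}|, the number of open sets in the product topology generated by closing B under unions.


Basis B = {∅ × ∅, {p32} × {λ}, {p34} × {λ}, {p32} × {κ, μ}, {p32, p33} × {λ}, {p32, p34} × {λ}, {p34} × {κ, μ}, {p32} × {κ, λ, μ}, {p32, p33, p34} × {λ}, {p34} × {κ, λ, μ}, {p32, p33} × {κ, μ}, {p32, p34} × {κ, μ}, {p32, p33} × {κ, λ, μ}, {p32, p34} × {κ, λ, μ}, {p32, p33, p34} × {κ, μ}, {p32, p33, p34} × {κ, λ, μ}}; |τ_{X×Y}| = 36.

Enumerate products U × V with U ∈ τ_X, V ∈ τ_Y (deduplicated):
  ∅ × ∅ = {} (∅)
  {p32} × {λ} = {(p32,λ)}
  {p34} × {λ} = {(p34,λ)}
  {p32} × {κ, μ} = {(p32,κ), (p32,μ)}
  {p32, p33} × {λ} = {(p32,λ), (p33,λ)}
  {p32, p34} × {λ} = {(p32,λ), (p34,λ)}
  {p34} × {κ, μ} = {(p34,κ), (p34,μ)}
  {p32} × {κ, λ, μ} = {(p32,κ), (p32,λ), (p32,μ)}
  {p32, p33, p34} × {λ} = {(p32,λ), (p33,λ), (p34,λ)}
  {p34} × {κ, λ, μ} = {(p34,κ), (p34,λ), (p34,μ)}
  {p32, p33} × {κ, μ} = {(p32,κ), (p32,μ), (p33,κ), (p33,μ)}
  {p32, p34} × {κ, μ} = {(p32,κ), (p32,μ), (p34,κ), (p34,μ)}
  {p32, p33} × {κ, λ, μ} = {(p32,κ), (p32,λ), (p32,μ), (p33,κ), (p33,λ), (p33,μ)}
  {p32, p34} × {κ, λ, μ} = {(p32,κ), (p32,λ), (p32,μ), (p34,κ), (p34,λ), (p34,μ)}
  {p32, p33, p34} × {κ, μ} = {(p32,κ), (p32,μ), (p33,κ), (p33,μ), (p34,κ), (p34,μ)}
  {p32, p33, p34} × {κ, λ, μ} = {(p32,κ), (p32,λ), (p32,μ), (p33,κ), (p33,λ), (p33,μ), (p34,κ), (p34,λ), (p34,μ)}
These 16 distinct sets form the basis B.
Close under arbitrary unions to get τ_{X×Y}; counting gives |τ_{X×Y}| = 36.


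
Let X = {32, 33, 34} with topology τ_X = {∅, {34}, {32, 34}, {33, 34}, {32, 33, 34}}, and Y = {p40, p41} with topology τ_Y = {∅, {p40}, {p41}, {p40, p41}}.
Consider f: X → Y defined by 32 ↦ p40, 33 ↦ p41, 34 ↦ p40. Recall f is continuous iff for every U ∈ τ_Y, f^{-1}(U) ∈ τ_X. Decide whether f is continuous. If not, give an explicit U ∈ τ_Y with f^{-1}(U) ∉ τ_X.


f is NOT continuous.

Compute f^{-1}(U) for each U ∈ τ_Y:
  U = ∅: f^{-1}(U) = ∅ ∈ τ_X ✓.
  U = {p40}: f^{-1}(U) = {32, 34} ∈ τ_X ✓.
  U = {p41}: f^{-1}(U) = {33} ∉ τ_X ✗.
  U = {p40, p41}: f^{-1}(U) = {32, 33, 34} ∈ τ_X ✓.
Found U = {p41} with f^{-1}(U) = {33} not in τ_X. Therefore f is NOT continuous.


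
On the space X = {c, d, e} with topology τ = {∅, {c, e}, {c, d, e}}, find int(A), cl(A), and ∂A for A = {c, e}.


int(A) = {c, e}, cl(A) = {c, d, e}, ∂A = {d}.

Closed sets in (X, τ) are complements of opens:
  closed(X, τ) = {∅, {d}, {c, d, e}}.
int(A) = ⋃ {U ∈ τ : U ⊆ A}. Opens contained in A: ∅, {c, e}.
Taking the union of these: int(A) = {c, e}.
cl(A) = ⋂ {C closed : A ⊆ C}. Closed sets containing A: {c, d, e}.
Intersecting these: cl(A) = {c, d, e}.
∂A = cl(A) ∖ int(A) = {c, d, e} ∖ {c, e} = {d}.


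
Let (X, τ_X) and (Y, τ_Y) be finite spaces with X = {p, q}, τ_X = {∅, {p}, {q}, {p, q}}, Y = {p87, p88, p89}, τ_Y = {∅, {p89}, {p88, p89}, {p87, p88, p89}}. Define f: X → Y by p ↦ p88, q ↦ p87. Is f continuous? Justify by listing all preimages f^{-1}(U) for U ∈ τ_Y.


f IS continuous.

Compute f^{-1}(U) for each U ∈ τ_Y:
  U = ∅: f^{-1}(U) = ∅ ∈ τ_X ✓.
  U = {p89}: f^{-1}(U) = ∅ ∈ τ_X ✓.
  U = {p88, p89}: f^{-1}(U) = {p} ∈ τ_X ✓.
  U = {p87, p88, p89}: f^{-1}(U) = {p, q} ∈ τ_X ✓.
Every preimage lies in τ_X, so f IS continuous.


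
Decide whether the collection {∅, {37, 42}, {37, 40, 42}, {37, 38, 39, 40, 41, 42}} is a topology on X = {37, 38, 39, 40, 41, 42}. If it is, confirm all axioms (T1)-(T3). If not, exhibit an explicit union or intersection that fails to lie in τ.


τ IS a topology on X.

Axiom (T1): ∅ ∈ τ? Yes; X ∈ τ? Yes.
Axiom (T2/T3): check pairwise unions and intersections of members of τ.
All pairwise intersections and unions checked — each lies in τ. Therefore τ satisfies (T1), (T2), (T3): it IS a topology on X.


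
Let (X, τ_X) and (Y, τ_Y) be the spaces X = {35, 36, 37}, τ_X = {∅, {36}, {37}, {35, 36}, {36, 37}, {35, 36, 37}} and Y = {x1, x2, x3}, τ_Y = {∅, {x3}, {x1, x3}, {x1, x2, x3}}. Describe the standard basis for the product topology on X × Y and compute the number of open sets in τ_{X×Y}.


Basis B = {∅ × ∅, {36} × {x3}, {37} × {x3}, {35, 36} × {x3}, {36} × {x1, x3}, {36, 37} × {x3}, {37} × {x1, x3}, {35, 36, 37} × {x3}, {36} × {x1, x2, x3}, {37} × {x1, x2, x3}, {35, 36} × {x1, x3}, {36, 37} × {x1, x3}, {35, 36} × {x1, x2, x3}, {35, 36, 37} × {x1, x3}, {36, 37} × {x1, x2, x3}, {35, 36, 37} × {x1, x2, x3}}; |τ_{X×Y}| = 40.

Enumerate products U × V with U ∈ τ_X, V ∈ τ_Y (deduplicated):
  ∅ × ∅ = {} (∅)
  {36} × {x3} = {(36,x3)}
  {37} × {x3} = {(37,x3)}
  {35, 36} × {x3} = {(35,x3), (36,x3)}
  {36} × {x1, x3} = {(36,x1), (36,x3)}
  {36, 37} × {x3} = {(36,x3), (37,x3)}
  {37} × {x1, x3} = {(37,x1), (37,x3)}
  {35, 36, 37} × {x3} = {(35,x3), (36,x3), (37,x3)}
  {36} × {x1, x2, x3} = {(36,x1), (36,x2), (36,x3)}
  {37} × {x1, x2, x3} = {(37,x1), (37,x2), (37,x3)}
  {35, 36} × {x1, x3} = {(35,x1), (35,x3), (36,x1), (36,x3)}
  {36, 37} × {x1, x3} = {(36,x1), (36,x3), (37,x1), (37,x3)}
  {35, 36} × {x1, x2, x3} = {(35,x1), (35,x2), (35,x3), (36,x1), (36,x2), (36,x3)}
  {35, 36, 37} × {x1, x3} = {(35,x1), (35,x3), (36,x1), (36,x3), (37,x1), (37,x3)}
  {36, 37} × {x1, x2, x3} = {(36,x1), (36,x2), (36,x3), (37,x1), (37,x2), (37,x3)}
  {35, 36, 37} × {x1, x2, x3} = {(35,x1), (35,x2), (35,x3), (36,x1), (36,x2), (36,x3), (37,x1), (37,x2), (37,x3)}
These 16 distinct sets form the basis B.
Close under arbitrary unions to get τ_{X×Y}; counting gives |τ_{X×Y}| = 40.


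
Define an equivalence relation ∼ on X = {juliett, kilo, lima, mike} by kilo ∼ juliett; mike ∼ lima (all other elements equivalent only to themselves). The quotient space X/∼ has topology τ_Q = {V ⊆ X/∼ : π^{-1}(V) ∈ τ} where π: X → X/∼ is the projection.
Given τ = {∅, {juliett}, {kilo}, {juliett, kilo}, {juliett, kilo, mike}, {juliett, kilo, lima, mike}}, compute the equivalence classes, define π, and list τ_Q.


X/∼ = {[juliett=kilo], [lima=mike]}; |τ_Q| = 3.

Equivalence classes: [juliett=kilo], [lima=mike].
Quotient map π: X → X/∼ sends juliett ↦ [juliett=kilo], kilo ↦ [juliett=kilo], lima ↦ [lima=mike], mike ↦ [lima=mike].
For each subset V ⊆ X/∼, compute π^{-1}(V) ⊆ X and check whether π^{-1}(V) ∈ τ. V is open in τ_Q iff π^{-1}(V) ∈ τ.
  V = {}: π^{-1}(V) = ∅ ∈ τ ✓.
  V = {[juliett=kilo]}: π^{-1}(V) = {juliett, kilo} ∈ τ ✓.
  V = {[lima=mike]}: π^{-1}(V) = {lima, mike} ∉ τ ✗.
  V = {[juliett=kilo], [lima=mike]}: π^{-1}(V) = {juliett, kilo, lima, mike} ∈ τ ✓.
Open sets in the quotient: τ_Q = {{}, {[juliett=kilo]}, {[juliett=kilo], [lima=mike]}} (3 elements).


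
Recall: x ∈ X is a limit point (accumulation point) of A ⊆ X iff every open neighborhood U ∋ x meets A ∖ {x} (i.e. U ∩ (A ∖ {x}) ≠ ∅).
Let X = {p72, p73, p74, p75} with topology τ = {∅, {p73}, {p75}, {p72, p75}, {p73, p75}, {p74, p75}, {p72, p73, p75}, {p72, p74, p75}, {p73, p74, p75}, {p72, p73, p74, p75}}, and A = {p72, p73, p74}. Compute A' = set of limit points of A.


A' = ∅

For each x ∈ X, list the open sets U ∈ τ with x ∈ U, then check whether U ∩ (A ∖ {x}) ≠ ∅ for every such U.
  x = p72: open {p72, p75} ∋ x has {p72, p75} ∩ (A ∖ {p72}) = ∅, so x is NOT a limit point.
  x = p73: open {p73} ∋ x has {p73} ∩ (A ∖ {p73}) = ∅, so x is NOT a limit point.
  x = p74: open {p74, p75} ∋ x has {p74, p75} ∩ (A ∖ {p74}) = ∅, so x is NOT a limit point.
  x = p75: open {p75} ∋ x has {p75} ∩ (A ∖ {p75}) = ∅, so x is NOT a limit point.
Collecting: A' = ∅.


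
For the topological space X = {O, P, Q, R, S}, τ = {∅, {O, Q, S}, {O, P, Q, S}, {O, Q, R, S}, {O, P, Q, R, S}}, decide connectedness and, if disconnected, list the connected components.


(X, τ) is connected.

Find clopen sets (U ∈ τ with X ∖ U ∈ τ):
  U = ∅, X ∖ U = {O, P, Q, R, S} — both open, so U is clopen.
  U = {O, P, Q, R, S}, X ∖ U = ∅ — both open, so U is clopen.
Only trivial clopens (∅ and X) exist, so (X, τ) is connected.
Compute connected components by grouping points that agree on all clopens:
  component: {O, P, Q, R, S}


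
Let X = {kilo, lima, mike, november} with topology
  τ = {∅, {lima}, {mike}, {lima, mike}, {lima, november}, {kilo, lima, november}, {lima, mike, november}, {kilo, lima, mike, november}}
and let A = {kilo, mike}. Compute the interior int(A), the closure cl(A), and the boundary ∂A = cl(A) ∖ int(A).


int(A) = {mike}, cl(A) = {kilo, mike}, ∂A = {kilo}.

Closed sets in (X, τ) are complements of opens:
  closed(X, τ) = {∅, {kilo}, {mike}, {kilo, mike}, {kilo, november}, {kilo, lima, november}, {kilo, mike, november}, {kilo, lima, mike, november}}.
int(A) = ⋃ {U ∈ τ : U ⊆ A}. Opens contained in A: ∅, {mike}.
Taking the union of these: int(A) = {mike}.
cl(A) = ⋂ {C closed : A ⊆ C}. Closed sets containing A: {kilo, mike}, {kilo, mike, november}, {kilo, lima, mike, november}.
Intersecting these: cl(A) = {kilo, mike}.
∂A = cl(A) ∖ int(A) = {kilo, mike} ∖ {mike} = {kilo}.


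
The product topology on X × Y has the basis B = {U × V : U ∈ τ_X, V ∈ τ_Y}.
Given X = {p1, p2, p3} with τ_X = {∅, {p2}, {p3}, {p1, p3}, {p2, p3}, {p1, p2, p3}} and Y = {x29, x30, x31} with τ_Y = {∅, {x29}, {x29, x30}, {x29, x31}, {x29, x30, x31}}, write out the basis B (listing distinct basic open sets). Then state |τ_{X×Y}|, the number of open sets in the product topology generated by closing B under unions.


Basis B = {∅ × ∅, {p2} × {x29}, {p3} × {x29}, {p1, p3} × {x29}, {p2} × {x29, x30}, {p2} × {x29, x31}, {p2, p3} × {x29}, {p3} × {x29, x30}, {p3} × {x29, x31}, {p1, p2, p3} × {x29}, {p2} × {x29, x30, x31}, {p3} × {x29, x30, x31}, {p1, p3} × {x29, x30}, {p1, p3} × {x29, x31}, {p2, p3} × {x29, x30}, {p2, p3} × {x29, x31}, {p1, p3} × {x29, x30, x31}, {p1, p2, p3} × {x29, x30}, {p1, p2, p3} × {x29, x31}, {p2, p3} × {x29, x30, x31}, {p1, p2, p3} × {x29, x30, x31}}; |τ_{X×Y}| = 70.

Enumerate products U × V with U ∈ τ_X, V ∈ τ_Y (deduplicated):
  ∅ × ∅ = {} (∅)
  {p2} × {x29} = {(p2,x29)}
  {p3} × {x29} = {(p3,x29)}
  {p1, p3} × {x29} = {(p1,x29), (p3,x29)}
  {p2} × {x29, x30} = {(p2,x29), (p2,x30)}
  {p2} × {x29, x31} = {(p2,x29), (p2,x31)}
  {p2, p3} × {x29} = {(p2,x29), (p3,x29)}
  {p3} × {x29, x30} = {(p3,x29), (p3,x30)}
  {p3} × {x29, x31} = {(p3,x29), (p3,x31)}
  {p1, p2, p3} × {x29} = {(p1,x29), (p2,x29), (p3,x29)}
  {p2} × {x29, x30, x31} = {(p2,x29), (p2,x30), (p2,x31)}
  {p3} × {x29, x30, x31} = {(p3,x29), (p3,x30), (p3,x31)}
  {p1, p3} × {x29, x30} = {(p1,x29), (p1,x30), (p3,x29), (p3,x30)}
  {p1, p3} × {x29, x31} = {(p1,x29), (p1,x31), (p3,x29), (p3,x31)}
  {p2, p3} × {x29, x30} = {(p2,x29), (p2,x30), (p3,x29), (p3,x30)}
  {p2, p3} × {x29, x31} = {(p2,x29), (p2,x31), (p3,x29), (p3,x31)}
  {p1, p3} × {x29, x30, x31} = {(p1,x29), (p1,x30), (p1,x31), (p3,x29), (p3,x30), (p3,x31)}
  {p1, p2, p3} × {x29, x30} = {(p1,x29), (p1,x30), (p2,x29), (p2,x30), (p3,x29), (p3,x30)}
  {p1, p2, p3} × {x29, x31} = {(p1,x29), (p1,x31), (p2,x29), (p2,x31), (p3,x29), (p3,x31)}
  {p2, p3} × {x29, x30, x31} = {(p2,x29), (p2,x30), (p2,x31), (p3,x29), (p3,x30), (p3,x31)}
  {p1, p2, p3} × {x29, x30, x31} = {(p1,x29), (p1,x30), (p1,x31), (p2,x29), (p2,x30), (p2,x31), (p3,x29), (p3,x30), (p3,x31)}
These 21 distinct sets form the basis B.
Close under arbitrary unions to get τ_{X×Y}; counting gives |τ_{X×Y}| = 70.


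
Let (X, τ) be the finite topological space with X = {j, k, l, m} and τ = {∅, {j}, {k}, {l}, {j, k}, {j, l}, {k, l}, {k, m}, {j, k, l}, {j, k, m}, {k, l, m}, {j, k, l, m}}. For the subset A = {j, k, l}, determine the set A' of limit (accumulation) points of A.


A' = {m}

For each x ∈ X, list the open sets U ∈ τ with x ∈ U, then check whether U ∩ (A ∖ {x}) ≠ ∅ for every such U.
  x = j: open {j} ∋ x has {j} ∩ (A ∖ {j}) = ∅, so x is NOT a limit point.
  x = k: open {k} ∋ x has {k} ∩ (A ∖ {k}) = ∅, so x is NOT a limit point.
  x = l: open {l} ∋ x has {l} ∩ (A ∖ {l}) = ∅, so x is NOT a limit point.
  x = m: opens ∋ x are {k, m}, {j, k, m}, {k, l, m}, {j, k, l, m}; each meets A ∖ {m}, so x IS a limit point.
Collecting: A' = {m}.


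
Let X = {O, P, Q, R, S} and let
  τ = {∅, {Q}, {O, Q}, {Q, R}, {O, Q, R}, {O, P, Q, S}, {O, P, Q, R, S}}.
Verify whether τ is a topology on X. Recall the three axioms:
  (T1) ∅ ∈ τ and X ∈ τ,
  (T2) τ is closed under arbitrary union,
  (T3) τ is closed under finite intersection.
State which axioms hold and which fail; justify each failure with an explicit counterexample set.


τ IS a topology on X.

Axiom (T1): ∅ ∈ τ? Yes; X ∈ τ? Yes.
Axiom (T2/T3): check pairwise unions and intersections of members of τ.
All pairwise intersections and unions checked — each lies in τ. Therefore τ satisfies (T1), (T2), (T3): it IS a topology on X.


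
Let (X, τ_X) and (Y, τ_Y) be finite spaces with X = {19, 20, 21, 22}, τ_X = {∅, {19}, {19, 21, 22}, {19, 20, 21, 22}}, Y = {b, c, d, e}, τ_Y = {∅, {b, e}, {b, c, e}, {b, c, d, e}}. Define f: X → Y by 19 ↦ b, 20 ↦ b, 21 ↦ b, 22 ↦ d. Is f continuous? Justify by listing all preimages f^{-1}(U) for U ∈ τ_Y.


f is NOT continuous.

Compute f^{-1}(U) for each U ∈ τ_Y:
  U = ∅: f^{-1}(U) = ∅ ∈ τ_X ✓.
  U = {b, e}: f^{-1}(U) = {19, 20, 21} ∉ τ_X ✗.
  U = {b, c, e}: f^{-1}(U) = {19, 20, 21} ∉ τ_X ✗.
  U = {b, c, d, e}: f^{-1}(U) = {19, 20, 21, 22} ∈ τ_X ✓.
Found U = {b, e} with f^{-1}(U) = {19, 20, 21} not in τ_X. Therefore f is NOT continuous.


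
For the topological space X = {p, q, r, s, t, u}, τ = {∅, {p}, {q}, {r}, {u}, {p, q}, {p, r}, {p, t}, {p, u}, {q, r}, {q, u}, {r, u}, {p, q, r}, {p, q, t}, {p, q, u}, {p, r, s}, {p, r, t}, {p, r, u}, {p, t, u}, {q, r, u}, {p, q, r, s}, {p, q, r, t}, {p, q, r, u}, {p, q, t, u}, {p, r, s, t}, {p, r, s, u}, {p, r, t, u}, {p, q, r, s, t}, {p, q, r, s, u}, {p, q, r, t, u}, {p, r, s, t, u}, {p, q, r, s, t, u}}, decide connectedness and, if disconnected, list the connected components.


(X, τ) is disconnected; components = [{q}, {u}, {p, r, s, t}].

Find clopen sets (U ∈ τ with X ∖ U ∈ τ):
  U = ∅, X ∖ U = {p, q, r, s, t, u} — both open, so U is clopen.
  U = {q}, X ∖ U = {p, r, s, t, u} — both open, so U is clopen.
  U = {u}, X ∖ U = {p, q, r, s, t} — both open, so U is clopen.
  U = {q, u}, X ∖ U = {p, r, s, t} — both open, so U is clopen.
  U = {p, r, s, t}, X ∖ U = {q, u} — both open, so U is clopen.
  U = {p, q, r, s, t}, X ∖ U = {u} — both open, so U is clopen.
  U = {p, r, s, t, u}, X ∖ U = {q} — both open, so U is clopen.
  U = {p, q, r, s, t, u}, X ∖ U = ∅ — both open, so U is clopen.
Nontrivial clopen(s) exist: e.g. {p, r, s, t}. So (X, τ) is disconnected.
Compute connected components by grouping points that agree on all clopens:
  component: {q}
  component: {u}
  component: {p, r, s, t}


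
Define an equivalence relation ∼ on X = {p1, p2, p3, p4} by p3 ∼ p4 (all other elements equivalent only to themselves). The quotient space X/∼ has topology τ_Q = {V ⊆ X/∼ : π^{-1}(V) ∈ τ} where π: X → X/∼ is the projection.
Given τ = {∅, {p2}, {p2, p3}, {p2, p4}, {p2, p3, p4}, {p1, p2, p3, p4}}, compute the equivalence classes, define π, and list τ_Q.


X/∼ = {[p1], [p2], [p3=p4]}; |τ_Q| = 4.

Equivalence classes: [p1], [p2], [p3=p4].
Quotient map π: X → X/∼ sends p1 ↦ [p1], p2 ↦ [p2], p3 ↦ [p3=p4], p4 ↦ [p3=p4].
For each subset V ⊆ X/∼, compute π^{-1}(V) ⊆ X and check whether π^{-1}(V) ∈ τ. V is open in τ_Q iff π^{-1}(V) ∈ τ.
  V = {}: π^{-1}(V) = ∅ ∈ τ ✓.
  V = {[p1]}: π^{-1}(V) = {p1} ∉ τ ✗.
  V = {[p2]}: π^{-1}(V) = {p2} ∈ τ ✓.
  V = {[p1], [p2]}: π^{-1}(V) = {p1, p2} ∉ τ ✗.
  V = {[p3=p4]}: π^{-1}(V) = {p3, p4} ∉ τ ✗.
  V = {[p1], [p3=p4]}: π^{-1}(V) = {p1, p3, p4} ∉ τ ✗.
  V = {[p2], [p3=p4]}: π^{-1}(V) = {p2, p3, p4} ∈ τ ✓.
  V = {[p1], [p2], [p3=p4]}: π^{-1}(V) = {p1, p2, p3, p4} ∈ τ ✓.
Open sets in the quotient: τ_Q = {{}, {[p2]}, {[p2], [p3=p4]}, {[p1], [p2], [p3=p4]}} (4 elements).


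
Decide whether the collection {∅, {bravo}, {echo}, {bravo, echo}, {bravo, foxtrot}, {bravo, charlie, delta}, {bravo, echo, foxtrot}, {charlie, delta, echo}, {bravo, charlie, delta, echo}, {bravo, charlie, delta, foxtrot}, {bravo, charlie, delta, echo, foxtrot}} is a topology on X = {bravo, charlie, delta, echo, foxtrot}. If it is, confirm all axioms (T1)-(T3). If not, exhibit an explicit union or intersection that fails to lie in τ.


τ is NOT a topology on X.

Axiom (T1): ∅ ∈ τ? Yes; X ∈ τ? Yes.
Axiom (T2/T3): check pairwise unions and intersections of members of τ.
Counterexample for (T3): {bravo, charlie, delta} ∩ {charlie, delta, echo} = {charlie, delta} ∉ τ. Therefore τ is NOT a topology.


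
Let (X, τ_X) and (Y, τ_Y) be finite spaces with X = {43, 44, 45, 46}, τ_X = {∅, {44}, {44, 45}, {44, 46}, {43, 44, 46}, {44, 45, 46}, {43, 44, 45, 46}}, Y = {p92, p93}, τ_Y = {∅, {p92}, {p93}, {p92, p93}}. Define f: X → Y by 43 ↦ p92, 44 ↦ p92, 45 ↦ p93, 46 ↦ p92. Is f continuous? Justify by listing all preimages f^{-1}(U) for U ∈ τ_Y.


f is NOT continuous.

Compute f^{-1}(U) for each U ∈ τ_Y:
  U = ∅: f^{-1}(U) = ∅ ∈ τ_X ✓.
  U = {p92}: f^{-1}(U) = {43, 44, 46} ∈ τ_X ✓.
  U = {p93}: f^{-1}(U) = {45} ∉ τ_X ✗.
  U = {p92, p93}: f^{-1}(U) = {43, 44, 45, 46} ∈ τ_X ✓.
Found U = {p93} with f^{-1}(U) = {45} not in τ_X. Therefore f is NOT continuous.


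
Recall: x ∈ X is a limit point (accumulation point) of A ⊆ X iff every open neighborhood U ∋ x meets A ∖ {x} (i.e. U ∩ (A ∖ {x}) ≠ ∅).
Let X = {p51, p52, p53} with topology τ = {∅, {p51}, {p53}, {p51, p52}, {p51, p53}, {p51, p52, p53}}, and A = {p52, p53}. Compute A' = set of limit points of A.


A' = ∅

For each x ∈ X, list the open sets U ∈ τ with x ∈ U, then check whether U ∩ (A ∖ {x}) ≠ ∅ for every such U.
  x = p51: open {p51} ∋ x has {p51} ∩ (A ∖ {p51}) = ∅, so x is NOT a limit point.
  x = p52: open {p51, p52} ∋ x has {p51, p52} ∩ (A ∖ {p52}) = ∅, so x is NOT a limit point.
  x = p53: open {p53} ∋ x has {p53} ∩ (A ∖ {p53}) = ∅, so x is NOT a limit point.
Collecting: A' = ∅.


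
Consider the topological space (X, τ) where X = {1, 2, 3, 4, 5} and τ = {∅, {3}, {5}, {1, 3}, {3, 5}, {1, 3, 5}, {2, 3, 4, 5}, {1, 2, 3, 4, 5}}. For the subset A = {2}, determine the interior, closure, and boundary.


int(A) = ∅, cl(A) = {2, 4}, ∂A = {2, 4}.

Closed sets in (X, τ) are complements of opens:
  closed(X, τ) = {∅, {1}, {2, 4}, {1, 2, 4}, {2, 4, 5}, {1, 2, 3, 4}, {1, 2, 4, 5}, {1, 2, 3, 4, 5}}.
int(A) = ⋃ {U ∈ τ : U ⊆ A}. Opens contained in A: ∅.
Taking the union of these: int(A) = ∅.
cl(A) = ⋂ {C closed : A ⊆ C}. Closed sets containing A: {2, 4}, {1, 2, 4}, {2, 4, 5}, {1, 2, 3, 4}, {1, 2, 4, 5}, {1, 2, 3, 4, 5}.
Intersecting these: cl(A) = {2, 4}.
∂A = cl(A) ∖ int(A) = {2, 4} ∖ ∅ = {2, 4}.


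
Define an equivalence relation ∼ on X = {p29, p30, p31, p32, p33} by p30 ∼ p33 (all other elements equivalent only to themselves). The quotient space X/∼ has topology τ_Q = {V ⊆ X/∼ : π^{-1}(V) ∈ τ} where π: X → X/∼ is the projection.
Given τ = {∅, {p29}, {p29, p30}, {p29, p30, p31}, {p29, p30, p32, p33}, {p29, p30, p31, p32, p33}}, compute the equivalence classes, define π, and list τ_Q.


X/∼ = {[p29], [p30=p33], [p31], [p32]}; |τ_Q| = 4.

Equivalence classes: [p29], [p30=p33], [p31], [p32].
Quotient map π: X → X/∼ sends p29 ↦ [p29], p30 ↦ [p30=p33], p31 ↦ [p31], p32 ↦ [p32], p33 ↦ [p30=p33].
For each subset V ⊆ X/∼, compute π^{-1}(V) ⊆ X and check whether π^{-1}(V) ∈ τ. V is open in τ_Q iff π^{-1}(V) ∈ τ.
  V = {}: π^{-1}(V) = ∅ ∈ τ ✓.
  V = {[p29]}: π^{-1}(V) = {p29} ∈ τ ✓.
  V = {[p30=p33]}: π^{-1}(V) = {p30, p33} ∉ τ ✗.
  V = {[p29], [p30=p33]}: π^{-1}(V) = {p29, p30, p33} ∉ τ ✗.
  V = {[p31]}: π^{-1}(V) = {p31} ∉ τ ✗.
  V = {[p29], [p31]}: π^{-1}(V) = {p29, p31} ∉ τ ✗.
  V = {[p30=p33], [p31]}: π^{-1}(V) = {p30, p31, p33} ∉ τ ✗.
  V = {[p29], [p30=p33], [p31]}: π^{-1}(V) = {p29, p30, p31, p33} ∉ τ ✗.
  V = {[p32]}: π^{-1}(V) = {p32} ∉ τ ✗.
  V = {[p29], [p32]}: π^{-1}(V) = {p29, p32} ∉ τ ✗.
  V = {[p30=p33], [p32]}: π^{-1}(V) = {p30, p32, p33} ∉ τ ✗.
  V = {[p29], [p30=p33], [p32]}: π^{-1}(V) = {p29, p30, p32, p33} ∈ τ ✓.
  V = {[p31], [p32]}: π^{-1}(V) = {p31, p32} ∉ τ ✗.
  V = {[p29], [p31], [p32]}: π^{-1}(V) = {p29, p31, p32} ∉ τ ✗.
  V = {[p30=p33], [p31], [p32]}: π^{-1}(V) = {p30, p31, p32, p33} ∉ τ ✗.
  V = {[p29], [p30=p33], [p31], [p32]}: π^{-1}(V) = {p29, p30, p31, p32, p33} ∈ τ ✓.
Open sets in the quotient: τ_Q = {{}, {[p29]}, {[p29], [p30=p33], [p32]}, {[p29], [p30=p33], [p31], [p32]}} (4 elements).


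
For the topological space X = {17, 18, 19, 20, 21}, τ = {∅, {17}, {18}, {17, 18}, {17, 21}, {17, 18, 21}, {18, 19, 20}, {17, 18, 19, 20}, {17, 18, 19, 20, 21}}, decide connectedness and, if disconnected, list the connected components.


(X, τ) is disconnected; components = [{17, 21}, {18, 19, 20}].

Find clopen sets (U ∈ τ with X ∖ U ∈ τ):
  U = ∅, X ∖ U = {17, 18, 19, 20, 21} — both open, so U is clopen.
  U = {17, 21}, X ∖ U = {18, 19, 20} — both open, so U is clopen.
  U = {18, 19, 20}, X ∖ U = {17, 21} — both open, so U is clopen.
  U = {17, 18, 19, 20, 21}, X ∖ U = ∅ — both open, so U is clopen.
Nontrivial clopen(s) exist: e.g. {18, 19, 20}. So (X, τ) is disconnected.
Compute connected components by grouping points that agree on all clopens:
  component: {17, 21}
  component: {18, 19, 20}


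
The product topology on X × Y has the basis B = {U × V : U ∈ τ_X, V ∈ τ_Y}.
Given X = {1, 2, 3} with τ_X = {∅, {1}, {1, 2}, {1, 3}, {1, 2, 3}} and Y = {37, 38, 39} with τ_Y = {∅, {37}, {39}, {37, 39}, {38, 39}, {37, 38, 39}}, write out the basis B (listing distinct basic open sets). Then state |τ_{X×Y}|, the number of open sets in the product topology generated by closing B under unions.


Basis B = {∅ × ∅, {1} × {37}, {1} × {39}, {1} × {37, 39}, {1, 2} × {37}, {1, 3} × {37}, {1} × {38, 39}, {1, 2} × {39}, {1, 3} × {39}, {1} × {37, 38, 39}, {1, 2, 3} × {37}, {1, 2, 3} × {39}, {1, 2} × {37, 39}, {1, 3} × {37, 39}, {1, 2} × {38, 39}, {1, 3} × {38, 39}, {1, 2} × {37, 38, 39}, {1, 3} × {37, 38, 39}, {1, 2, 3} × {37, 39}, {1, 2, 3} × {38, 39}, {1, 2, 3} × {37, 38, 39}}; |τ_{X×Y}| = 70.

Enumerate products U × V with U ∈ τ_X, V ∈ τ_Y (deduplicated):
  ∅ × ∅ = {} (∅)
  {1} × {37} = {(1,37)}
  {1} × {39} = {(1,39)}
  {1} × {37, 39} = {(1,37), (1,39)}
  {1, 2} × {37} = {(1,37), (2,37)}
  {1, 3} × {37} = {(1,37), (3,37)}
  {1} × {38, 39} = {(1,38), (1,39)}
  {1, 2} × {39} = {(1,39), (2,39)}
  {1, 3} × {39} = {(1,39), (3,39)}
  {1} × {37, 38, 39} = {(1,37), (1,38), (1,39)}
  {1, 2, 3} × {37} = {(1,37), (2,37), (3,37)}
  {1, 2, 3} × {39} = {(1,39), (2,39), (3,39)}
  {1, 2} × {37, 39} = {(1,37), (1,39), (2,37), (2,39)}
  {1, 3} × {37, 39} = {(1,37), (1,39), (3,37), (3,39)}
  {1, 2} × {38, 39} = {(1,38), (1,39), (2,38), (2,39)}
  {1, 3} × {38, 39} = {(1,38), (1,39), (3,38), (3,39)}
  {1, 2} × {37, 38, 39} = {(1,37), (1,38), (1,39), (2,37), (2,38), (2,39)}
  {1, 3} × {37, 38, 39} = {(1,37), (1,38), (1,39), (3,37), (3,38), (3,39)}
  {1, 2, 3} × {37, 39} = {(1,37), (1,39), (2,37), (2,39), (3,37), (3,39)}
  {1, 2, 3} × {38, 39} = {(1,38), (1,39), (2,38), (2,39), (3,38), (3,39)}
  {1, 2, 3} × {37, 38, 39} = {(1,37), (1,38), (1,39), (2,37), (2,38), (2,39), (3,37), (3,38), (3,39)}
These 21 distinct sets form the basis B.
Close under arbitrary unions to get τ_{X×Y}; counting gives |τ_{X×Y}| = 70.


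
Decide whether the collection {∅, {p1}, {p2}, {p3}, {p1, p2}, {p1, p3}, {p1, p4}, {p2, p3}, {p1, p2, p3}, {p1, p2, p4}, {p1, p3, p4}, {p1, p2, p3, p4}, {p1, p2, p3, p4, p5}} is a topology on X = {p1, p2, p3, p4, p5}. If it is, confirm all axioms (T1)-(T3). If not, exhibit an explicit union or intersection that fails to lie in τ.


τ IS a topology on X.

Axiom (T1): ∅ ∈ τ? Yes; X ∈ τ? Yes.
Axiom (T2/T3): check pairwise unions and intersections of members of τ.
All pairwise intersections and unions checked — each lies in τ. Therefore τ satisfies (T1), (T2), (T3): it IS a topology on X.


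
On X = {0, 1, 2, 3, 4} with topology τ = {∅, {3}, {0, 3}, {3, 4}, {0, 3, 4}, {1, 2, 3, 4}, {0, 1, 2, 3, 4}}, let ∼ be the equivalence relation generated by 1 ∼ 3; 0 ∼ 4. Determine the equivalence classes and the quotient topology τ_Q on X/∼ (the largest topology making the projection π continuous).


X/∼ = {[0=4], [1=3], [2]}; |τ_Q| = 2.

Equivalence classes: [0=4], [1=3], [2].
Quotient map π: X → X/∼ sends 0 ↦ [0=4], 1 ↦ [1=3], 2 ↦ [2], 3 ↦ [1=3], 4 ↦ [0=4].
For each subset V ⊆ X/∼, compute π^{-1}(V) ⊆ X and check whether π^{-1}(V) ∈ τ. V is open in τ_Q iff π^{-1}(V) ∈ τ.
  V = {}: π^{-1}(V) = ∅ ∈ τ ✓.
  V = {[0=4]}: π^{-1}(V) = {0, 4} ∉ τ ✗.
  V = {[1=3]}: π^{-1}(V) = {1, 3} ∉ τ ✗.
  V = {[0=4], [1=3]}: π^{-1}(V) = {0, 1, 3, 4} ∉ τ ✗.
  V = {[2]}: π^{-1}(V) = {2} ∉ τ ✗.
  V = {[0=4], [2]}: π^{-1}(V) = {0, 2, 4} ∉ τ ✗.
  V = {[1=3], [2]}: π^{-1}(V) = {1, 2, 3} ∉ τ ✗.
  V = {[0=4], [1=3], [2]}: π^{-1}(V) = {0, 1, 2, 3, 4} ∈ τ ✓.
Open sets in the quotient: τ_Q = {{}, {[0=4], [1=3], [2]}} (2 elements).


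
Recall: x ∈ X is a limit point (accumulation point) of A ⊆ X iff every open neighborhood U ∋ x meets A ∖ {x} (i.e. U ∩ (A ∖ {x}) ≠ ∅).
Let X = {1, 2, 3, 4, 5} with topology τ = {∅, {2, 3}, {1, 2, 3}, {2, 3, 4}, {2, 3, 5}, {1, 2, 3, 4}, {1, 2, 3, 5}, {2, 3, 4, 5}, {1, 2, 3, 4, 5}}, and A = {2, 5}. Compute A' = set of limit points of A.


A' = {1, 3, 4, 5}

For each x ∈ X, list the open sets U ∈ τ with x ∈ U, then check whether U ∩ (A ∖ {x}) ≠ ∅ for every such U.
  x = 1: opens ∋ x are {1, 2, 3}, {1, 2, 3, 4}, {1, 2, 3, 5}, {1, 2, 3, 4, 5}; each meets A ∖ {1}, so x IS a limit point.
  x = 2: open {2, 3} ∋ x has {2, 3} ∩ (A ∖ {2}) = ∅, so x is NOT a limit point.
  x = 3: opens ∋ x are {2, 3}, {1, 2, 3}, {2, 3, 4}, {2, 3, 5}, {1, 2, 3, 4}, {1, 2, 3, 5}, {2, 3, 4, 5}, {1, 2, 3, 4, 5}; each meets A ∖ {3}, so x IS a limit point.
  x = 4: opens ∋ x are {2, 3, 4}, {1, 2, 3, 4}, {2, 3, 4, 5}, {1, 2, 3, 4, 5}; each meets A ∖ {4}, so x IS a limit point.
  x = 5: opens ∋ x are {2, 3, 5}, {1, 2, 3, 5}, {2, 3, 4, 5}, {1, 2, 3, 4, 5}; each meets A ∖ {5}, so x IS a limit point.
Collecting: A' = {1, 3, 4, 5}.


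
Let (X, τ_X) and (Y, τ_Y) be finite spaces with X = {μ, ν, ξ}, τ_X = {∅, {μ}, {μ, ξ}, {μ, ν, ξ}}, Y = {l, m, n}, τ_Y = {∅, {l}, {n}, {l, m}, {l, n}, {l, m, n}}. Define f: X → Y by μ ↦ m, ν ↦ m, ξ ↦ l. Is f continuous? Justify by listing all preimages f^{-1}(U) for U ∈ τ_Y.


f is NOT continuous.

Compute f^{-1}(U) for each U ∈ τ_Y:
  U = ∅: f^{-1}(U) = ∅ ∈ τ_X ✓.
  U = {l}: f^{-1}(U) = {ξ} ∉ τ_X ✗.
  U = {n}: f^{-1}(U) = ∅ ∈ τ_X ✓.
  U = {l, m}: f^{-1}(U) = {μ, ν, ξ} ∈ τ_X ✓.
  U = {l, n}: f^{-1}(U) = {ξ} ∉ τ_X ✗.
  U = {l, m, n}: f^{-1}(U) = {μ, ν, ξ} ∈ τ_X ✓.
Found U = {l} with f^{-1}(U) = {ξ} not in τ_X. Therefore f is NOT continuous.


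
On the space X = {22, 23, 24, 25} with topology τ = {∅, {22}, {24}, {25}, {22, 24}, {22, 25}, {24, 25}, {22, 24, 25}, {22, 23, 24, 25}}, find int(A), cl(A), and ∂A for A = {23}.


int(A) = ∅, cl(A) = {23}, ∂A = {23}.

Closed sets in (X, τ) are complements of opens:
  closed(X, τ) = {∅, {23}, {22, 23}, {23, 24}, {23, 25}, {22, 23, 24}, {22, 23, 25}, {23, 24, 25}, {22, 23, 24, 25}}.
int(A) = ⋃ {U ∈ τ : U ⊆ A}. Opens contained in A: ∅.
Taking the union of these: int(A) = ∅.
cl(A) = ⋂ {C closed : A ⊆ C}. Closed sets containing A: {23}, {22, 23}, {23, 24}, {23, 25}, {22, 23, 24}, {22, 23, 25}, {23, 24, 25}, {22, 23, 24, 25}.
Intersecting these: cl(A) = {23}.
∂A = cl(A) ∖ int(A) = {23} ∖ ∅ = {23}.


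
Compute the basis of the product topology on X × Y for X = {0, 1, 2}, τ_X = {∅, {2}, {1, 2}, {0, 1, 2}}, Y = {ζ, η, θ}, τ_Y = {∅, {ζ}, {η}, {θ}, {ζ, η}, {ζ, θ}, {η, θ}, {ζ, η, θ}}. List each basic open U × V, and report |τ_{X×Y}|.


Basis B = {∅ × ∅, {2} × {ζ}, {2} × {η}, {2} × {θ}, {1, 2} × {ζ}, {1, 2} × {η}, {1, 2} × {θ}, {2} × {ζ, η}, {2} × {ζ, θ}, {2} × {η, θ}, {0, 1, 2} × {ζ}, {0, 1, 2} × {η}, {0, 1, 2} × {θ}, {2} × {ζ, η, θ}, {1, 2} × {ζ, η}, {1, 2} × {ζ, θ}, {1, 2} × {η, θ}, {0, 1, 2} × {ζ, η}, {0, 1, 2} × {ζ, θ}, {0, 1, 2} × {η, θ}, {1, 2} × {ζ, η, θ}, {0, 1, 2} × {ζ, η, θ}}; |τ_{X×Y}| = 64.

Enumerate products U × V with U ∈ τ_X, V ∈ τ_Y (deduplicated):
  ∅ × ∅ = {} (∅)
  {2} × {ζ} = {(2,ζ)}
  {2} × {η} = {(2,η)}
  {2} × {θ} = {(2,θ)}
  {1, 2} × {ζ} = {(1,ζ), (2,ζ)}
  {1, 2} × {η} = {(1,η), (2,η)}
  {1, 2} × {θ} = {(1,θ), (2,θ)}
  {2} × {ζ, η} = {(2,ζ), (2,η)}
  {2} × {ζ, θ} = {(2,ζ), (2,θ)}
  {2} × {η, θ} = {(2,η), (2,θ)}
  {0, 1, 2} × {ζ} = {(0,ζ), (1,ζ), (2,ζ)}
  {0, 1, 2} × {η} = {(0,η), (1,η), (2,η)}
  {0, 1, 2} × {θ} = {(0,θ), (1,θ), (2,θ)}
  {2} × {ζ, η, θ} = {(2,ζ), (2,η), (2,θ)}
  {1, 2} × {ζ, η} = {(1,ζ), (1,η), (2,ζ), (2,η)}
  {1, 2} × {ζ, θ} = {(1,ζ), (1,θ), (2,ζ), (2,θ)}
  {1, 2} × {η, θ} = {(1,η), (1,θ), (2,η), (2,θ)}
  {0, 1, 2} × {ζ, η} = {(0,ζ), (0,η), (1,ζ), (1,η), (2,ζ), (2,η)}
  {0, 1, 2} × {ζ, θ} = {(0,ζ), (0,θ), (1,ζ), (1,θ), (2,ζ), (2,θ)}
  {0, 1, 2} × {η, θ} = {(0,η), (0,θ), (1,η), (1,θ), (2,η), (2,θ)}
  {1, 2} × {ζ, η, θ} = {(1,ζ), (1,η), (1,θ), (2,ζ), (2,η), (2,θ)}
  {0, 1, 2} × {ζ, η, θ} = {(0,ζ), (0,η), (0,θ), (1,ζ), (1,η), (1,θ), (2,ζ), (2,η), (2,θ)}
These 22 distinct sets form the basis B.
Close under arbitrary unions to get τ_{X×Y}; counting gives |τ_{X×Y}| = 64.


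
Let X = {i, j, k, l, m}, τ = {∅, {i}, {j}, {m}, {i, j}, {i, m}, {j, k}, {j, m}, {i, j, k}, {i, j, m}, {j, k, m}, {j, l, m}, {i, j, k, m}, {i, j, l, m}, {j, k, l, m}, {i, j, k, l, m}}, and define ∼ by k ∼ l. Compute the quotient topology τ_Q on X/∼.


X/∼ = {[i], [j], [k=l], [m]}; |τ_Q| = 10.

Equivalence classes: [i], [j], [k=l], [m].
Quotient map π: X → X/∼ sends i ↦ [i], j ↦ [j], k ↦ [k=l], l ↦ [k=l], m ↦ [m].
For each subset V ⊆ X/∼, compute π^{-1}(V) ⊆ X and check whether π^{-1}(V) ∈ τ. V is open in τ_Q iff π^{-1}(V) ∈ τ.
  V = {}: π^{-1}(V) = ∅ ∈ τ ✓.
  V = {[i]}: π^{-1}(V) = {i} ∈ τ ✓.
  V = {[j]}: π^{-1}(V) = {j} ∈ τ ✓.
  V = {[i], [j]}: π^{-1}(V) = {i, j} ∈ τ ✓.
  V = {[k=l]}: π^{-1}(V) = {k, l} ∉ τ ✗.
  V = {[i], [k=l]}: π^{-1}(V) = {i, k, l} ∉ τ ✗.
  V = {[j], [k=l]}: π^{-1}(V) = {j, k, l} ∉ τ ✗.
  V = {[i], [j], [k=l]}: π^{-1}(V) = {i, j, k, l} ∉ τ ✗.
  V = {[m]}: π^{-1}(V) = {m} ∈ τ ✓.
  V = {[i], [m]}: π^{-1}(V) = {i, m} ∈ τ ✓.
  V = {[j], [m]}: π^{-1}(V) = {j, m} ∈ τ ✓.
  V = {[i], [j], [m]}: π^{-1}(V) = {i, j, m} ∈ τ ✓.
  V = {[k=l], [m]}: π^{-1}(V) = {k, l, m} ∉ τ ✗.
  V = {[i], [k=l], [m]}: π^{-1}(V) = {i, k, l, m} ∉ τ ✗.
  V = {[j], [k=l], [m]}: π^{-1}(V) = {j, k, l, m} ∈ τ ✓.
  V = {[i], [j], [k=l], [m]}: π^{-1}(V) = {i, j, k, l, m} ∈ τ ✓.
Open sets in the quotient: τ_Q = {{}, {[i]}, {[j]}, {[i], [j]}, {[m]}, {[i], [m]}, {[j], [m]}, {[i], [j], [m]}, {[j], [k=l], [m]}, {[i], [j], [k=l], [m]}} (10 elements).


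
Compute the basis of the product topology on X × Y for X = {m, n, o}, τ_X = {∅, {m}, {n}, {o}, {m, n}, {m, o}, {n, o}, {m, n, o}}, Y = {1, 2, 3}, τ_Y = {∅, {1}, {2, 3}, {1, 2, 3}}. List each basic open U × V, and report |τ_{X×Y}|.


Basis B = {∅ × ∅, {m} × {1}, {n} × {1}, {o} × {1}, {m, n} × {1}, {m, o} × {1}, {m} × {2, 3}, {n, o} × {1}, {n} × {2, 3}, {o} × {2, 3}, {m} × {1, 2, 3}, {m, n, o} × {1}, {n} × {1, 2, 3}, {o} × {1, 2, 3}, {m, n} × {2, 3}, {m, o} × {2, 3}, {n, o} × {2, 3}, {m, n} × {1, 2, 3}, {m, o} × {1, 2, 3}, {m, n, o} × {2, 3}, {n, o} × {1, 2, 3}, {m, n, o} × {1, 2, 3}}; |τ_{X×Y}| = 64.

Enumerate products U × V with U ∈ τ_X, V ∈ τ_Y (deduplicated):
  ∅ × ∅ = {} (∅)
  {m} × {1} = {(m,1)}
  {n} × {1} = {(n,1)}
  {o} × {1} = {(o,1)}
  {m, n} × {1} = {(m,1), (n,1)}
  {m, o} × {1} = {(m,1), (o,1)}
  {m} × {2, 3} = {(m,2), (m,3)}
  {n, o} × {1} = {(n,1), (o,1)}
  {n} × {2, 3} = {(n,2), (n,3)}
  {o} × {2, 3} = {(o,2), (o,3)}
  {m} × {1, 2, 3} = {(m,1), (m,2), (m,3)}
  {m, n, o} × {1} = {(m,1), (n,1), (o,1)}
  {n} × {1, 2, 3} = {(n,1), (n,2), (n,3)}
  {o} × {1, 2, 3} = {(o,1), (o,2), (o,3)}
  {m, n} × {2, 3} = {(m,2), (m,3), (n,2), (n,3)}
  {m, o} × {2, 3} = {(m,2), (m,3), (o,2), (o,3)}
  {n, o} × {2, 3} = {(n,2), (n,3), (o,2), (o,3)}
  {m, n} × {1, 2, 3} = {(m,1), (m,2), (m,3), (n,1), (n,2), (n,3)}
  {m, o} × {1, 2, 3} = {(m,1), (m,2), (m,3), (o,1), (o,2), (o,3)}
  {m, n, o} × {2, 3} = {(m,2), (m,3), (n,2), (n,3), (o,2), (o,3)}
  {n, o} × {1, 2, 3} = {(n,1), (n,2), (n,3), (o,1), (o,2), (o,3)}
  {m, n, o} × {1, 2, 3} = {(m,1), (m,2), (m,3), (n,1), (n,2), (n,3), (o,1), (o,2), (o,3)}
These 22 distinct sets form the basis B.
Close under arbitrary unions to get τ_{X×Y}; counting gives |τ_{X×Y}| = 64.


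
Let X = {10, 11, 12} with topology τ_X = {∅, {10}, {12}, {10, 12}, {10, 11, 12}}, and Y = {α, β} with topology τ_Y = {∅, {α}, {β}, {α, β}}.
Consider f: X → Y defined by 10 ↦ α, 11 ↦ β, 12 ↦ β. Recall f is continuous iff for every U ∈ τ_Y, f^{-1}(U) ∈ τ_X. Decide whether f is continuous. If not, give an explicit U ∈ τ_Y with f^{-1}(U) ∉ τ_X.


f is NOT continuous.

Compute f^{-1}(U) for each U ∈ τ_Y:
  U = ∅: f^{-1}(U) = ∅ ∈ τ_X ✓.
  U = {α}: f^{-1}(U) = {10} ∈ τ_X ✓.
  U = {β}: f^{-1}(U) = {11, 12} ∉ τ_X ✗.
  U = {α, β}: f^{-1}(U) = {10, 11, 12} ∈ τ_X ✓.
Found U = {β} with f^{-1}(U) = {11, 12} not in τ_X. Therefore f is NOT continuous.


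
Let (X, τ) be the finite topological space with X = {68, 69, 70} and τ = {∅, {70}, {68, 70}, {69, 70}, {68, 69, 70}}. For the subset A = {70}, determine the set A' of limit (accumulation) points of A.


A' = {68, 69}

For each x ∈ X, list the open sets U ∈ τ with x ∈ U, then check whether U ∩ (A ∖ {x}) ≠ ∅ for every such U.
  x = 68: opens ∋ x are {68, 70}, {68, 69, 70}; each meets A ∖ {68}, so x IS a limit point.
  x = 69: opens ∋ x are {69, 70}, {68, 69, 70}; each meets A ∖ {69}, so x IS a limit point.
  x = 70: open {70} ∋ x has {70} ∩ (A ∖ {70}) = ∅, so x is NOT a limit point.
Collecting: A' = {68, 69}.


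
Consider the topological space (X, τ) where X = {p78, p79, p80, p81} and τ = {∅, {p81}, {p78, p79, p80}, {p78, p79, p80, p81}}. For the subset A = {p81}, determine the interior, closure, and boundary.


int(A) = {p81}, cl(A) = {p81}, ∂A = ∅.

Closed sets in (X, τ) are complements of opens:
  closed(X, τ) = {∅, {p81}, {p78, p79, p80}, {p78, p79, p80, p81}}.
int(A) = ⋃ {U ∈ τ : U ⊆ A}. Opens contained in A: ∅, {p81}.
Taking the union of these: int(A) = {p81}.
cl(A) = ⋂ {C closed : A ⊆ C}. Closed sets containing A: {p81}, {p78, p79, p80, p81}.
Intersecting these: cl(A) = {p81}.
∂A = cl(A) ∖ int(A) = {p81} ∖ {p81} = ∅.


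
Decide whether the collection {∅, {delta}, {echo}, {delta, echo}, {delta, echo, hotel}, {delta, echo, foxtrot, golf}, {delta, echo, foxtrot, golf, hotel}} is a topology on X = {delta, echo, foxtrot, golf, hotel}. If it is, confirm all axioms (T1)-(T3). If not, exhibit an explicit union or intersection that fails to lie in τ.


τ IS a topology on X.

Axiom (T1): ∅ ∈ τ? Yes; X ∈ τ? Yes.
Axiom (T2/T3): check pairwise unions and intersections of members of τ.
All pairwise intersections and unions checked — each lies in τ. Therefore τ satisfies (T1), (T2), (T3): it IS a topology on X.


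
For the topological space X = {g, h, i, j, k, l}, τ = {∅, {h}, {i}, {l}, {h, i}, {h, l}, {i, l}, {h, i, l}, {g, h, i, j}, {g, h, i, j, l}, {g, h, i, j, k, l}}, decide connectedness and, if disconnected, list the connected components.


(X, τ) is connected.

Find clopen sets (U ∈ τ with X ∖ U ∈ τ):
  U = ∅, X ∖ U = {g, h, i, j, k, l} — both open, so U is clopen.
  U = {g, h, i, j, k, l}, X ∖ U = ∅ — both open, so U is clopen.
Only trivial clopens (∅ and X) exist, so (X, τ) is connected.
Compute connected components by grouping points that agree on all clopens:
  component: {g, h, i, j, k, l}


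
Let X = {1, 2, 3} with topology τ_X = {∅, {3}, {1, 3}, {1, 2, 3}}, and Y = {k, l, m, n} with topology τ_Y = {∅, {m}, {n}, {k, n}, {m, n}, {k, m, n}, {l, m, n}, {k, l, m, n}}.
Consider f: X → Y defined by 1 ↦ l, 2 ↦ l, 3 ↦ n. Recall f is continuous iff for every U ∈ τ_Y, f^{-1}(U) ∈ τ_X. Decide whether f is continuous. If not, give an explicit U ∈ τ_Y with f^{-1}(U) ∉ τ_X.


f IS continuous.

Compute f^{-1}(U) for each U ∈ τ_Y:
  U = ∅: f^{-1}(U) = ∅ ∈ τ_X ✓.
  U = {m}: f^{-1}(U) = ∅ ∈ τ_X ✓.
  U = {n}: f^{-1}(U) = {3} ∈ τ_X ✓.
  U = {k, n}: f^{-1}(U) = {3} ∈ τ_X ✓.
  U = {m, n}: f^{-1}(U) = {3} ∈ τ_X ✓.
  U = {k, m, n}: f^{-1}(U) = {3} ∈ τ_X ✓.
  U = {l, m, n}: f^{-1}(U) = {1, 2, 3} ∈ τ_X ✓.
  U = {k, l, m, n}: f^{-1}(U) = {1, 2, 3} ∈ τ_X ✓.
Every preimage lies in τ_X, so f IS continuous.


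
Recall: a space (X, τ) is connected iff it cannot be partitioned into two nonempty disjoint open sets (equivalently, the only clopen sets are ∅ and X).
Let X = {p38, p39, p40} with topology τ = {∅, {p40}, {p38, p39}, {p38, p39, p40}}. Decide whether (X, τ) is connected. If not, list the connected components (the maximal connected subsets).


(X, τ) is disconnected; components = [{p40}, {p38, p39}].

Find clopen sets (U ∈ τ with X ∖ U ∈ τ):
  U = ∅, X ∖ U = {p38, p39, p40} — both open, so U is clopen.
  U = {p40}, X ∖ U = {p38, p39} — both open, so U is clopen.
  U = {p38, p39}, X ∖ U = {p40} — both open, so U is clopen.
  U = {p38, p39, p40}, X ∖ U = ∅ — both open, so U is clopen.
Nontrivial clopen(s) exist: e.g. {p38, p39}. So (X, τ) is disconnected.
Compute connected components by grouping points that agree on all clopens:
  component: {p40}
  component: {p38, p39}


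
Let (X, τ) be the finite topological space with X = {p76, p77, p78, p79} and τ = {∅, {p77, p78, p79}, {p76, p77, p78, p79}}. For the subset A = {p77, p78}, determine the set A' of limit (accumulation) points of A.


A' = {p76, p77, p78, p79}

For each x ∈ X, list the open sets U ∈ τ with x ∈ U, then check whether U ∩ (A ∖ {x}) ≠ ∅ for every such U.
  x = p76: opens ∋ x are {p76, p77, p78, p79}; each meets A ∖ {p76}, so x IS a limit point.
  x = p77: opens ∋ x are {p77, p78, p79}, {p76, p77, p78, p79}; each meets A ∖ {p77}, so x IS a limit point.
  x = p78: opens ∋ x are {p77, p78, p79}, {p76, p77, p78, p79}; each meets A ∖ {p78}, so x IS a limit point.
  x = p79: opens ∋ x are {p77, p78, p79}, {p76, p77, p78, p79}; each meets A ∖ {p79}, so x IS a limit point.
Collecting: A' = {p76, p77, p78, p79}.


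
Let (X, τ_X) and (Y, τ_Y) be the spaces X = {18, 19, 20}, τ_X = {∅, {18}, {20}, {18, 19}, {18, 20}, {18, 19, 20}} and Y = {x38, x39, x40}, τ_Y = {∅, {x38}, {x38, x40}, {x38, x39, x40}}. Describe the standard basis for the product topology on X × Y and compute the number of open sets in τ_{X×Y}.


Basis B = {∅ × ∅, {18} × {x38}, {20} × {x38}, {18} × {x38, x40}, {18, 19} × {x38}, {18, 20} × {x38}, {20} × {x38, x40}, {18} × {x38, x39, x40}, {18, 19, 20} × {x38}, {20} × {x38, x39, x40}, {18, 19} × {x38, x40}, {18, 20} × {x38, x40}, {18, 19} × {x38, x39, x40}, {18, 20} × {x38, x39, x40}, {18, 19, 20} × {x38, x40}, {18, 19, 20} × {x38, x39, x40}}; |τ_{X×Y}| = 40.

Enumerate products U × V with U ∈ τ_X, V ∈ τ_Y (deduplicated):
  ∅ × ∅ = {} (∅)
  {18} × {x38} = {(18,x38)}
  {20} × {x38} = {(20,x38)}
  {18} × {x38, x40} = {(18,x38), (18,x40)}
  {18, 19} × {x38} = {(18,x38), (19,x38)}
  {18, 20} × {x38} = {(18,x38), (20,x38)}
  {20} × {x38, x40} = {(20,x38), (20,x40)}
  {18} × {x38, x39, x40} = {(18,x38), (18,x39), (18,x40)}
  {18, 19, 20} × {x38} = {(18,x38), (19,x38), (20,x38)}
  {20} × {x38, x39, x40} = {(20,x38), (20,x39), (20,x40)}
  {18, 19} × {x38, x40} = {(18,x38), (18,x40), (19,x38), (19,x40)}
  {18, 20} × {x38, x40} = {(18,x38), (18,x40), (20,x38), (20,x40)}
  {18, 19} × {x38, x39, x40} = {(18,x38), (18,x39), (18,x40), (19,x38), (19,x39), (19,x40)}
  {18, 20} × {x38, x39, x40} = {(18,x38), (18,x39), (18,x40), (20,x38), (20,x39), (20,x40)}
  {18, 19, 20} × {x38, x40} = {(18,x38), (18,x40), (19,x38), (19,x40), (20,x38), (20,x40)}
  {18, 19, 20} × {x38, x39, x40} = {(18,x38), (18,x39), (18,x40), (19,x38), (19,x39), (19,x40), (20,x38), (20,x39), (20,x40)}
These 16 distinct sets form the basis B.
Close under arbitrary unions to get τ_{X×Y}; counting gives |τ_{X×Y}| = 40.
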